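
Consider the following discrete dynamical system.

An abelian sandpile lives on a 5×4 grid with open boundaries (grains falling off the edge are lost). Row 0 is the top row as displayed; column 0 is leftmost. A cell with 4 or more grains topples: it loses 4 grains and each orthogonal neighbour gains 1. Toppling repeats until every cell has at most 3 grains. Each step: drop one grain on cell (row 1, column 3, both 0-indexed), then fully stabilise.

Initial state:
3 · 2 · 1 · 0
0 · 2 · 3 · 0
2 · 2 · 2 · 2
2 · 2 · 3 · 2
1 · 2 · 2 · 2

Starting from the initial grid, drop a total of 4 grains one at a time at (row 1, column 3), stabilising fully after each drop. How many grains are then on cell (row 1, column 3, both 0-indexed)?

t=0: 3 · 2 · 1 · 0
0 · 2 · 3 · 0
2 · 2 · 2 · 2
2 · 2 · 3 · 2
1 · 2 · 2 · 2
t=1: 3 · 2 · 1 · 0
0 · 2 · 3 · 1
2 · 2 · 2 · 2
2 · 2 · 3 · 2
1 · 2 · 2 · 2
t=2: 3 · 2 · 1 · 0
0 · 2 · 3 · 2
2 · 2 · 2 · 2
2 · 2 · 3 · 2
1 · 2 · 2 · 2
t=3: 3 · 2 · 1 · 0
0 · 2 · 3 · 3
2 · 2 · 2 · 2
2 · 2 · 3 · 2
1 · 2 · 2 · 2
t=4: 3 · 2 · 2 · 1
0 · 3 · 0 · 1
2 · 2 · 3 · 3
2 · 2 · 3 · 2
1 · 2 · 2 · 2

1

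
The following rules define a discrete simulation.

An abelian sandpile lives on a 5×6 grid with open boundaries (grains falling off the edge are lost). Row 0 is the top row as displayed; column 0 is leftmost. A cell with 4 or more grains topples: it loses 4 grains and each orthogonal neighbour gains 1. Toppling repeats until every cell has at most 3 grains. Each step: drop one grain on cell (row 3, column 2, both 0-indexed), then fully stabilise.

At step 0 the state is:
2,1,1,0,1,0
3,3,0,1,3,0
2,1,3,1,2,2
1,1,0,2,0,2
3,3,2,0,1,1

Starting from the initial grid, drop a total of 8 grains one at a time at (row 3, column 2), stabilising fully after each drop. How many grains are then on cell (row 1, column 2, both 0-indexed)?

1

t=0: 2,1,1,0,1,0
3,3,0,1,3,0
2,1,3,1,2,2
1,1,0,2,0,2
3,3,2,0,1,1
t=1: 2,1,1,0,1,0
3,3,0,1,3,0
2,1,3,1,2,2
1,1,1,2,0,2
3,3,2,0,1,1
t=2: 2,1,1,0,1,0
3,3,0,1,3,0
2,1,3,1,2,2
1,1,2,2,0,2
3,3,2,0,1,1
t=3: 2,1,1,0,1,0
3,3,0,1,3,0
2,1,3,1,2,2
1,1,3,2,0,2
3,3,2,0,1,1
t=4: 2,1,1,0,1,0
3,3,1,1,3,0
2,2,0,2,2,2
1,2,1,3,0,2
3,3,3,0,1,1
t=5: 2,1,1,0,1,0
3,3,1,1,3,0
2,2,0,2,2,2
1,2,2,3,0,2
3,3,3,0,1,1
t=6: 2,1,1,0,1,0
3,3,1,1,3,0
2,2,0,2,2,2
1,2,3,3,0,2
3,3,3,0,1,1
t=7: 2,1,1,0,1,0
3,3,1,1,3,0
2,3,1,3,2,2
3,0,3,0,1,2
0,2,1,2,1,1
t=8: 2,1,1,0,1,0
3,3,1,1,3,0
2,3,2,3,2,2
3,1,0,1,1,2
0,2,2,2,1,1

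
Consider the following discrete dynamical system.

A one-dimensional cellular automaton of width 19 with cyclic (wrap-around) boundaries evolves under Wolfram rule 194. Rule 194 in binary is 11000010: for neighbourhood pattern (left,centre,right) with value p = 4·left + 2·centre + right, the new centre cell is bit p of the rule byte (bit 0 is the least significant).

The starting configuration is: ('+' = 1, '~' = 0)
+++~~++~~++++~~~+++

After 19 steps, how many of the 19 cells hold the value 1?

step 0: +++~~++~~++++~~~+++
step 1: +++~+~+~+~+++~~+~++
step 2: +++~~~~~~~~++~+~~~+
step 3: +++~~~~~~~+~+~~~~+~
step 4: ~++~~~~~~+~~~~~~+~~
step 5: +~+~~~~~+~~~~~~+~~~
step 6: ~~~~~~~+~~~~~~+~~~+
step 7: ~~~~~~+~~~~~~+~~~+~
step 8: ~~~~~+~~~~~~+~~~+~~
step 9: ~~~~+~~~~~~+~~~+~~~
step 10: ~~~+~~~~~~+~~~+~~~~
step 11: ~~+~~~~~~+~~~+~~~~~
step 12: ~+~~~~~~+~~~+~~~~~~
step 13: +~~~~~~+~~~+~~~~~~~
step 14: ~~~~~~+~~~+~~~~~~~+
step 15: ~~~~~+~~~+~~~~~~~+~
step 16: ~~~~+~~~+~~~~~~~+~~
step 17: ~~~+~~~+~~~~~~~+~~~
step 18: ~~+~~~+~~~~~~~+~~~~
step 19: ~+~~~+~~~~~~~+~~~~~

3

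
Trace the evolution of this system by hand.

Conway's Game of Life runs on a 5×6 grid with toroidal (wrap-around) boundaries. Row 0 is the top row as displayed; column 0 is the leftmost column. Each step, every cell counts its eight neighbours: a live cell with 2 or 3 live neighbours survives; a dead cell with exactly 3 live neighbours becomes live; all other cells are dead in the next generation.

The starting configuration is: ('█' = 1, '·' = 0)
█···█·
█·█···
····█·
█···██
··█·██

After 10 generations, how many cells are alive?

gen 0: █···█·
█·█···
····█·
█···██
··█·██
gen 1: █···█·
·█·█··
██·██·
█·····
·█····
gen 2: ███···
·█·█··
██·███
█·█··█
██···█
gen 3: ·····█
···█··
···█··
··██··
······
gen 4: ······
····█·
···██·
··██··
······
gen 5: ······
···██·
··█·█·
··███·
······
gen 6: ······
···██·
··█··█
··█·█·
···█··
gen 7: ···██·
···██·
··█··█
··█·█·
···█··
gen 8: ··█···
··█··█
··█··█
··█·█·
··█···
gen 9: ·███··
·███··
·██·██
·██···
·██···
gen 10: █·····
······
····█·
······
█·····

3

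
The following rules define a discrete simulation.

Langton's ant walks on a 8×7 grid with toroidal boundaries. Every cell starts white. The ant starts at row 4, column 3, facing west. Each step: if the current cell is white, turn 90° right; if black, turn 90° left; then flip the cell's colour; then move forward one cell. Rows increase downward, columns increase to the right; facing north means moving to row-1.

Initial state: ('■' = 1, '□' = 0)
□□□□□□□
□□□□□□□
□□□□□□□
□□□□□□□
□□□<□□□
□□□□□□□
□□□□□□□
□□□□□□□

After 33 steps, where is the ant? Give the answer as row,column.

[0] □□□□□□□
□□□□□□□
□□□□□□□
□□□□□□□
□□□<□□□
□□□□□□□
□□□□□□□
□□□□□□□
[1] □□□□□□□
□□□□□□□
□□□□□□□
□□□^□□□
□□□■□□□
□□□□□□□
□□□□□□□
□□□□□□□
[2] □□□□□□□
□□□□□□□
□□□□□□□
□□□■>□□
□□□■□□□
□□□□□□□
□□□□□□□
□□□□□□□
[3] □□□□□□□
□□□□□□□
□□□□□□□
□□□■■□□
□□□■v□□
□□□□□□□
□□□□□□□
□□□□□□□
[4] □□□□□□□
□□□□□□□
□□□□□□□
□□□■■□□
□□□<■□□
□□□□□□□
□□□□□□□
□□□□□□□
[5] □□□□□□□
□□□□□□□
□□□□□□□
□□□■■□□
□□□□■□□
□□□v□□□
□□□□□□□
□□□□□□□
[6] □□□□□□□
□□□□□□□
□□□□□□□
□□□■■□□
□□□□■□□
□□<■□□□
□□□□□□□
□□□□□□□
[7] □□□□□□□
□□□□□□□
□□□□□□□
□□□■■□□
□□^□■□□
□□■■□□□
□□□□□□□
□□□□□□□
[8] □□□□□□□
□□□□□□□
□□□□□□□
□□□■■□□
□□■>■□□
□□■■□□□
□□□□□□□
□□□□□□□
[9] □□□□□□□
□□□□□□□
□□□□□□□
□□□■■□□
□□■■■□□
□□■v□□□
□□□□□□□
□□□□□□□
[10] □□□□□□□
□□□□□□□
□□□□□□□
□□□■■□□
□□■■■□□
□□■□>□□
□□□□□□□
□□□□□□□
[11] □□□□□□□
□□□□□□□
□□□□□□□
□□□■■□□
□□■■■□□
□□■□■□□
□□□□v□□
□□□□□□□
[12] □□□□□□□
□□□□□□□
□□□□□□□
□□□■■□□
□□■■■□□
□□■□■□□
□□□<■□□
□□□□□□□
[13] □□□□□□□
□□□□□□□
□□□□□□□
□□□■■□□
□□■■■□□
□□■^■□□
□□□■■□□
□□□□□□□
[14] □□□□□□□
□□□□□□□
□□□□□□□
□□□■■□□
□□■■■□□
□□■■>□□
□□□■■□□
□□□□□□□
[15] □□□□□□□
□□□□□□□
□□□□□□□
□□□■■□□
□□■■^□□
□□■■□□□
□□□■■□□
□□□□□□□
[16] □□□□□□□
□□□□□□□
□□□□□□□
□□□■■□□
□□■<□□□
□□■■□□□
□□□■■□□
□□□□□□□
[17] □□□□□□□
□□□□□□□
□□□□□□□
□□□■■□□
□□■□□□□
□□■v□□□
□□□■■□□
□□□□□□□
[18] □□□□□□□
□□□□□□□
□□□□□□□
□□□■■□□
□□■□□□□
□□■□>□□
□□□■■□□
□□□□□□□
[19] □□□□□□□
□□□□□□□
□□□□□□□
□□□■■□□
□□■□□□□
□□■□■□□
□□□■v□□
□□□□□□□
[20] □□□□□□□
□□□□□□□
□□□□□□□
□□□■■□□
□□■□□□□
□□■□■□□
□□□■□>□
□□□□□□□
[21] □□□□□□□
□□□□□□□
□□□□□□□
□□□■■□□
□□■□□□□
□□■□■□□
□□□■□■□
□□□□□v□
[22] □□□□□□□
□□□□□□□
□□□□□□□
□□□■■□□
□□■□□□□
□□■□■□□
□□□■□■□
□□□□<■□
[23] □□□□□□□
□□□□□□□
□□□□□□□
□□□■■□□
□□■□□□□
□□■□■□□
□□□■^■□
□□□□■■□
[24] □□□□□□□
□□□□□□□
□□□□□□□
□□□■■□□
□□■□□□□
□□■□■□□
□□□■■>□
□□□□■■□
[25] □□□□□□□
□□□□□□□
□□□□□□□
□□□■■□□
□□■□□□□
□□■□■^□
□□□■■□□
□□□□■■□
[26] □□□□□□□
□□□□□□□
□□□□□□□
□□□■■□□
□□■□□□□
□□■□■■>
□□□■■□□
□□□□■■□
[27] □□□□□□□
□□□□□□□
□□□□□□□
□□□■■□□
□□■□□□□
□□■□■■■
□□□■■□v
□□□□■■□
[28] □□□□□□□
□□□□□□□
□□□□□□□
□□□■■□□
□□■□□□□
□□■□■■■
□□□■■<■
□□□□■■□
[29] □□□□□□□
□□□□□□□
□□□□□□□
□□□■■□□
□□■□□□□
□□■□■^■
□□□■■■■
□□□□■■□
[30] □□□□□□□
□□□□□□□
□□□□□□□
□□□■■□□
□□■□□□□
□□■□<□■
□□□■■■■
□□□□■■□
[31] □□□□□□□
□□□□□□□
□□□□□□□
□□□■■□□
□□■□□□□
□□■□□□■
□□□■v■■
□□□□■■□
[32] □□□□□□□
□□□□□□□
□□□□□□□
□□□■■□□
□□■□□□□
□□■□□□■
□□□■□>■
□□□□■■□
[33] □□□□□□□
□□□□□□□
□□□□□□□
□□□■■□□
□□■□□□□
□□■□□^■
□□□■□□■
□□□□■■□

5,5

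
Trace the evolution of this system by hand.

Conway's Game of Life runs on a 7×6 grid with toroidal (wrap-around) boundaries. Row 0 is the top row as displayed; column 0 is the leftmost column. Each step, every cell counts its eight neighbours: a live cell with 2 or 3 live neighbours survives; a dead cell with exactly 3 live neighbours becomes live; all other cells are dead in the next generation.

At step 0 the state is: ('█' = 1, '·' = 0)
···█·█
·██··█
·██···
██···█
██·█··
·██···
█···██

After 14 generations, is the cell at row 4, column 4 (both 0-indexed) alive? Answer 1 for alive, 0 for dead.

0) ···█·█
·██··█
·██···
██···█
██·█··
·██···
█···██
1) ·███··
·█·██·
·····█
·····█
·····█
··███·
██████
2) ······
██·██·
█····█
█···██
···█·█
······
█····█
3) ·█··█·
██··█·
···█··
······
█····█
█···██
······
4) ██···█
██████
······
······
█···█·
█···█·
█···█·
5) ······
··███·
██████
······
······
██·██·
····█·
6) ····█·
█·····
██···█
██████
······
···███
···███
7) ···██·
██····
···█··
··███·
·█····
···█·█
······
8) ······
··███·
·█·██·
··███·
······
······
···█··
9) ··█·█·
··█·█·
·█···█
··█·█·
···█··
······
······
10) ······
·██·██
·██·██
··███·
···█··
······
······
11) ······
·██·██
······
·█···█
··███·
······
······
12) ······
······
·██·██
··███·
··███·
···█··
······
13) ······
······
·██·██
······
······
··███·
······
14) ······
······
······
······
···█··
···█··
···█··

0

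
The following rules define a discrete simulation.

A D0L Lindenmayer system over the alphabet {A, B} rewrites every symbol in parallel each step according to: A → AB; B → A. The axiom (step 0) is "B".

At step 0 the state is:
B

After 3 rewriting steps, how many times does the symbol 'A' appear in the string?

2

step 0: B
step 1: A
step 2: AB
step 3: ABA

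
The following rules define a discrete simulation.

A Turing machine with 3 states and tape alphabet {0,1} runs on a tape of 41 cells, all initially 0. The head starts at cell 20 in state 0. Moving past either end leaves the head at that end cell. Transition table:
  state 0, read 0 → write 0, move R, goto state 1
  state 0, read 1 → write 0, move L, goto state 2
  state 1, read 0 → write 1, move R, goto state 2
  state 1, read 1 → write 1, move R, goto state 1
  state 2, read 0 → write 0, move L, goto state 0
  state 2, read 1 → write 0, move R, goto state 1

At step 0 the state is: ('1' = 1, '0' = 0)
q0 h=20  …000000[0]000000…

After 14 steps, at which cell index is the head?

gen 0: q0 h=20  …000000[0]000000…
gen 1: q1 h=21  …000000[0]000000…
gen 2: q2 h=22  …000001[0]000000…
gen 3: q0 h=21  …000000[1]000000…
gen 4: q2 h=20  …000000[0]000000…
gen 5: q0 h=19  …000000[0]000000…
gen 6: q1 h=20  …000000[0]000000…
gen 7: q2 h=21  …000001[0]000000…
gen 8: q0 h=20  …000000[1]000000…
gen 9: q2 h=19  …000000[0]000000…
gen 10: q0 h=18  …000000[0]000000…
gen 11: q1 h=19  …000000[0]000000…
gen 12: q2 h=20  …000001[0]000000…
gen 13: q0 h=19  …000000[1]000000…
gen 14: q2 h=18  …000000[0]000000…

18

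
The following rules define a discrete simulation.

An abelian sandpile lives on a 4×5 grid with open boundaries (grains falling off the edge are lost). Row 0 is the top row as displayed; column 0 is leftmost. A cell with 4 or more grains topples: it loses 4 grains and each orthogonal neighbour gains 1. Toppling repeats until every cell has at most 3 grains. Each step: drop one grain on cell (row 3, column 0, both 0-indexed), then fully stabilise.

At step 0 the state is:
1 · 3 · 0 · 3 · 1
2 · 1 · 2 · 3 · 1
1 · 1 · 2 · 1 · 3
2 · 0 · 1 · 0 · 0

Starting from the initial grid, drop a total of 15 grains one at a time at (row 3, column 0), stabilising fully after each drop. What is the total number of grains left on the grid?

0) 1 · 3 · 0 · 3 · 1
2 · 1 · 2 · 3 · 1
1 · 1 · 2 · 1 · 3
2 · 0 · 1 · 0 · 0
1) 1 · 3 · 0 · 3 · 1
2 · 1 · 2 · 3 · 1
1 · 1 · 2 · 1 · 3
3 · 0 · 1 · 0 · 0
2) 1 · 3 · 0 · 3 · 1
2 · 1 · 2 · 3 · 1
2 · 1 · 2 · 1 · 3
0 · 1 · 1 · 0 · 0
3) 1 · 3 · 0 · 3 · 1
2 · 1 · 2 · 3 · 1
2 · 1 · 2 · 1 · 3
1 · 1 · 1 · 0 · 0
4) 1 · 3 · 0 · 3 · 1
2 · 1 · 2 · 3 · 1
2 · 1 · 2 · 1 · 3
2 · 1 · 1 · 0 · 0
5) 1 · 3 · 0 · 3 · 1
2 · 1 · 2 · 3 · 1
2 · 1 · 2 · 1 · 3
3 · 1 · 1 · 0 · 0
6) 1 · 3 · 0 · 3 · 1
2 · 1 · 2 · 3 · 1
3 · 1 · 2 · 1 · 3
0 · 2 · 1 · 0 · 0
7) 1 · 3 · 0 · 3 · 1
2 · 1 · 2 · 3 · 1
3 · 1 · 2 · 1 · 3
1 · 2 · 1 · 0 · 0
8) 1 · 3 · 0 · 3 · 1
2 · 1 · 2 · 3 · 1
3 · 1 · 2 · 1 · 3
2 · 2 · 1 · 0 · 0
9) 1 · 3 · 0 · 3 · 1
2 · 1 · 2 · 3 · 1
3 · 1 · 2 · 1 · 3
3 · 2 · 1 · 0 · 0
10) 1 · 3 · 0 · 3 · 1
3 · 1 · 2 · 3 · 1
0 · 2 · 2 · 1 · 3
1 · 3 · 1 · 0 · 0
11) 1 · 3 · 0 · 3 · 1
3 · 1 · 2 · 3 · 1
0 · 2 · 2 · 1 · 3
2 · 3 · 1 · 0 · 0
12) 1 · 3 · 0 · 3 · 1
3 · 1 · 2 · 3 · 1
0 · 2 · 2 · 1 · 3
3 · 3 · 1 · 0 · 0
13) 1 · 3 · 0 · 3 · 1
3 · 1 · 2 · 3 · 1
1 · 3 · 2 · 1 · 3
1 · 0 · 2 · 0 · 0
14) 1 · 3 · 0 · 3 · 1
3 · 1 · 2 · 3 · 1
1 · 3 · 2 · 1 · 3
2 · 0 · 2 · 0 · 0
15) 1 · 3 · 0 · 3 · 1
3 · 1 · 2 · 3 · 1
1 · 3 · 2 · 1 · 3
3 · 0 · 2 · 0 · 0

33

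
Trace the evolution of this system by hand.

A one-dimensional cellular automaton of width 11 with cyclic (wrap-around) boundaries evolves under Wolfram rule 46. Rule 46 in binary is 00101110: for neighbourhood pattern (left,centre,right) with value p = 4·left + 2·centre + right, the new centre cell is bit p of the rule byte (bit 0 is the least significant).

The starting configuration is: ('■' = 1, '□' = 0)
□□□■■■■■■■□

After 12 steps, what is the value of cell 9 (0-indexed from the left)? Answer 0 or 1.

[0] □□□■■■■■■■□
[1] □□■■□□□□□□□
[2] □■■□□□□□□□□
[3] ■■□□□□□□□□□
[4] ■□□□□□□□□□■
[5] □□□□□□□□□■■
[6] □□□□□□□□■■□
[7] □□□□□□□■■□□
[8] □□□□□□■■□□□
[9] □□□□□■■□□□□
[10] □□□□■■□□□□□
[11] □□□■■□□□□□□
[12] □□■■□□□□□□□

0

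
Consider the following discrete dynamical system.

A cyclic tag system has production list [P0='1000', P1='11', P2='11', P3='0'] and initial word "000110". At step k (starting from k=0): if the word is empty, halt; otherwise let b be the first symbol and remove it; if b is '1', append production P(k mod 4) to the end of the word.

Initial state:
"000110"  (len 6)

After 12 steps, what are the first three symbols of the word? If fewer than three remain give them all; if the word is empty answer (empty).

(empty)

k=0  "000110"  (len 6)
k=1  "00110"  (len 5)
k=2  "0110"  (len 4)
k=3  "110"  (len 3)
k=4  "100"  (len 3)
k=5  "001000"  (len 6)
k=6  "01000"  (len 5)
k=7  "1000"  (len 4)
k=8  "0000"  (len 4)
k=9  "000"  (len 3)
k=10  "00"  (len 2)
k=11  "0"  (len 1)
k=12  (halted — word empty)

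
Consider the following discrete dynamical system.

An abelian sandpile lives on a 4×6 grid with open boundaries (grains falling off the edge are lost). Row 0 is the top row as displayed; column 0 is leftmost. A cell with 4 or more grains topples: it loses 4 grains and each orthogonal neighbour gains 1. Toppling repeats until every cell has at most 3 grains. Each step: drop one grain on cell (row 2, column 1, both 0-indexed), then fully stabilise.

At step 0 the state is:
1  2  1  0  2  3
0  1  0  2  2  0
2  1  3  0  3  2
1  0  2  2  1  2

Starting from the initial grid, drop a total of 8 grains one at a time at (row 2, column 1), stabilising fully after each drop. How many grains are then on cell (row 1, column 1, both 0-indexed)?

0) 1  2  1  0  2  3
0  1  0  2  2  0
2  1  3  0  3  2
1  0  2  2  1  2
1) 1  2  1  0  2  3
0  1  0  2  2  0
2  2  3  0  3  2
1  0  2  2  1  2
2) 1  2  1  0  2  3
0  1  0  2  2  0
2  3  3  0  3  2
1  0  2  2  1  2
3) 1  2  1  0  2  3
0  2  1  2  2  0
3  1  0  1  3  2
1  1  3  2  1  2
4) 1  2  1  0  2  3
0  2  1  2  2  0
3  2  0  1  3  2
1  1  3  2  1  2
5) 1  2  1  0  2  3
0  2  1  2  2  0
3  3  0  1  3  2
1  1  3  2  1  2
6) 1  2  1  0  2  3
1  3  1  2  2  0
0  1  1  1  3  2
2  2  3  2  1  2
7) 1  2  1  0  2  3
1  3  1  2  2  0
0  2  1  1  3  2
2  2  3  2  1  2
8) 1  2  1  0  2  3
1  3  1  2  2  0
0  3  1  1  3  2
2  2  3  2  1  2

3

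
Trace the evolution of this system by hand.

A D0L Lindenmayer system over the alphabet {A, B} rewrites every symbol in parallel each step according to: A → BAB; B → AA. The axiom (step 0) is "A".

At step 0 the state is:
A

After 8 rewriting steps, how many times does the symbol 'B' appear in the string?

882

t=0: A
t=1: BAB
t=2: AABABAA
t=3: BABBABAABABAABABBAB
t=4: AABABAAAABABAABABBABAABABAABABBABAABABAAAABABAA
t=5: BABBABAABABAABABBABBABBABAABABAABABBABAABABAAAABABAABABBAB…BABBABAABABAAAABABAABABBABAABABAABABBABBABBABAABABAABABBAB  (len 123)
t=6: AABABAAAABABAABABBABAABABAABABBABAABABAAAABABAAAABABAAAABA…ABAAAABABAAAABABAAAABABAABABBABAABABAABABBABAABABAAAABABAA  (len 311)
t=7: BABBABAABABAABABBABBABBABAABABAABABBABAABABAAAABABAABABBAB…BABBABAABABAAAABABAABABBABAABABAABABBABBABBABAABABAABABBAB  (len 803)
t=8: AABABAAAABABAABABBABAABABAABABBABAABABAAAABABAAAABABAAAABA…ABAAAABABAAAABABAAAABABAABABBABAABABAABABBABAABABAAAABABAA  (len 2047)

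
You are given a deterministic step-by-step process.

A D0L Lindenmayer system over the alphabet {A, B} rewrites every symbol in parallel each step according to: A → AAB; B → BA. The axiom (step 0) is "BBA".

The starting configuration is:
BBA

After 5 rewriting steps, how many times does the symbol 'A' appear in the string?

199

[0] BBA
[1] BABAAAB
[2] BAAABBAAABAABAABBA
[3] BAAABAABAABBABAAABAABAABBAAABAABBAAABAABBABAAAB
[4] BAAABAABAABBAAABAABBAAABAABBABAAABBAAABAABAABBAAABAABBAAAB…AABAABAABBAAABAABBABAAABAABAABBAAABAABBABAAABBAAABAABAABBA  (len 123)
[5] BAAABAABAABBAAABAABBAAABAABBABAAABAABAABBAAABAABBABAAABAAB…BAABBABAAABBAAABAABAABBABAAABAABAABBAAABAABBAAABAABBABAAAB  (len 322)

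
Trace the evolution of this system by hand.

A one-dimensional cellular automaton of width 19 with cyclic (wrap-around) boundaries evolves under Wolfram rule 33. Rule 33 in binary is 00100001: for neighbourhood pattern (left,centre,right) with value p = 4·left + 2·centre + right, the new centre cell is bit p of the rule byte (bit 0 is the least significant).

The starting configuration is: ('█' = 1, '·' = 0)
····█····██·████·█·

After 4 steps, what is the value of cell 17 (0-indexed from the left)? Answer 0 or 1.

0

[0] ····█····██·████·█·
[1] ███···██···█····█··
[2] ····█····█···██····
[3] ███···██···█····███
[4] ····█····█···██····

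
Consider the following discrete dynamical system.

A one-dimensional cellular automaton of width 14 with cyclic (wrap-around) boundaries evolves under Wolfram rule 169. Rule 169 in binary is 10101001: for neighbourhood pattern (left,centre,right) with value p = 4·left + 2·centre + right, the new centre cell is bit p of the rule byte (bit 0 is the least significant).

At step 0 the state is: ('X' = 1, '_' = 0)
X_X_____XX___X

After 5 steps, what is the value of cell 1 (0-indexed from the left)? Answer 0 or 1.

1

k=0  X_X_____XX___X
k=1  _X__XXX_X__X_X
k=2  X___XX_X____X_
k=3  __X_X_X__XX__X
k=4  ___X_X___X____
k=5  XX__X__X___XXX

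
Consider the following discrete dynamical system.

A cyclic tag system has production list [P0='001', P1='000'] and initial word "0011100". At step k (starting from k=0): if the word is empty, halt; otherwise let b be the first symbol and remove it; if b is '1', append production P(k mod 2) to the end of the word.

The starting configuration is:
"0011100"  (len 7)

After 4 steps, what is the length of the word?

gen 0: "0011100"  (len 7)
gen 1: "011100"  (len 6)
gen 2: "11100"  (len 5)
gen 3: "1100001"  (len 7)
gen 4: "100001000"  (len 9)

9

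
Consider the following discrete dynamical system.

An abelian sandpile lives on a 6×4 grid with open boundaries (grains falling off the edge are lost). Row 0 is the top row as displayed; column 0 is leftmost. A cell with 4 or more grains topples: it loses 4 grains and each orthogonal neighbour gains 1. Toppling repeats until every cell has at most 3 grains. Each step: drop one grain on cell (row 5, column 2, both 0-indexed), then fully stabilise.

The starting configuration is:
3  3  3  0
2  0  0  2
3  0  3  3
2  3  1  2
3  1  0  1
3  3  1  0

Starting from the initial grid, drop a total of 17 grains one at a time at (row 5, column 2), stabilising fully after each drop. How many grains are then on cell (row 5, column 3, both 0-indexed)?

1

k=0  3  3  3  0
2  0  0  2
3  0  3  3
2  3  1  2
3  1  0  1
3  3  1  0
k=1  3  3  3  0
2  0  0  2
3  0  3  3
2  3  1  2
3  1  0  1
3  3  2  0
k=2  3  3  3  0
2  0  0  2
3  0  3  3
2  3  1  2
3  1  0  1
3  3  3  0
k=3  3  3  3  0
2  0  0  2
3  0  3  3
3  3  1  2
0  3  1  1
1  1  1  1
k=4  3  3  3  0
2  0  0  2
3  0  3  3
3  3  1  2
0  3  1  1
1  1  2  1
k=5  3  3  3  0
2  0  0  2
3  0  3  3
3  3  1  2
0  3  1  1
1  1  3  1
k=6  3  3  3  0
2  0  0  2
3  0  3  3
3  3  1  2
0  3  2  1
1  2  0  2
k=7  3  3  3  0
2  0  0  2
3  0  3  3
3  3  1  2
0  3  2  1
1  2  1  2
k=8  3  3  3  0
2  0  0  2
3  0  3  3
3  3  1  2
0  3  2  1
1  2  2  2
k=9  3  3  3  0
2  0  0  2
3  0  3  3
3  3  1  2
0  3  2  1
1  2  3  2
k=10  3  3  3  0
2  0  0  2
3  0  3  3
3  3  1  2
0  3  3  1
1  3  0  3
k=11  3  3  3  0
2  0  0  2
3  0  3  3
3  3  1  2
0  3  3  1
1  3  1  3
k=12  3  3  3  0
2  0  0  2
3  0  3  3
3  3  1  2
0  3  3  1
1  3  2  3
k=13  3  3  3  0
2  0  0  2
3  0  3  3
3  3  1  2
0  3  3  1
1  3  3  3
k=14  3  3  3  0
3  0  0  2
0  2  3  3
1  1  3  2
2  2  1  3
2  1  3  0
k=15  3  3  3  0
3  0  0  2
0  2  3  3
1  1  3  2
2  2  2  3
2  2  0  1
k=16  3  3  3  0
3  0  0  2
0  2  3  3
1  1  3  2
2  2  2  3
2  2  1  1
k=17  3  3  3  0
3  0  0  2
0  2  3  3
1  1  3  2
2  2  2  3
2  2  2  1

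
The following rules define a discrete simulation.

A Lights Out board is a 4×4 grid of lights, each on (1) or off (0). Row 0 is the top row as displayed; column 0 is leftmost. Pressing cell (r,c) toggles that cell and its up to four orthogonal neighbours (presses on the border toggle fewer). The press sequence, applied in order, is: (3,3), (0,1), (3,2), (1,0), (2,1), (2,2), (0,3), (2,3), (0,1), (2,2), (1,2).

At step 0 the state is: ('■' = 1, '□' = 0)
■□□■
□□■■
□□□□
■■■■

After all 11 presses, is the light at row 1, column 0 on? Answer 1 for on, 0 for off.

[0] ■□□■
□□■■
□□□□
■■■■
[1] ■□□■
□□■■
□□□■
■■□□
[2] □■■■
□■■■
□□□■
■■□□
[3] □■■■
□■■■
□□■■
■□■■
[4] ■■■■
■□■■
■□■■
■□■■
[5] ■■■■
■■■■
□■□■
■■■■
[6] ■■■■
■■□■
□□■□
■■□■
[7] ■■□□
■■□□
□□■□
■■□■
[8] ■■□□
■■□■
□□□■
■■□□
[9] □□■□
■□□■
□□□■
■■□□
[10] □□■□
■□■■
□■■□
■■■□
[11] □□□□
■■□□
□■□□
■■■□

1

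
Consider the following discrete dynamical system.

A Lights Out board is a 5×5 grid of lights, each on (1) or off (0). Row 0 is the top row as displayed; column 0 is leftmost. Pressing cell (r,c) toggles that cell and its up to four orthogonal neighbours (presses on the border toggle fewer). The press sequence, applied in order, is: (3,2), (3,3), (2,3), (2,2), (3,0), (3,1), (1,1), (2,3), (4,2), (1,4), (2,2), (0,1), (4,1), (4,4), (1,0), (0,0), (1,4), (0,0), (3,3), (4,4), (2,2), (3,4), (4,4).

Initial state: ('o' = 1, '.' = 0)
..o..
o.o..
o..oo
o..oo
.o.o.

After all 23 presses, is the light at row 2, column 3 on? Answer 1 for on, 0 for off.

t=0: ..o..
o.o..
o..oo
o..oo
.o.o.
t=1: ..o..
o.o..
o.ooo
ooo.o
.ooo.
t=2: ..o..
o.o..
o.o.o
oo.o.
.oo..
t=3: ..o..
o.oo.
o..o.
oo...
.oo..
t=4: ..o..
o..o.
ooo..
ooo..
.oo..
t=5: ..o..
o..o.
.oo..
..o..
ooo..
t=6: ..o..
o..o.
..o..
oo...
o.o..
t=7: .oo..
.ooo.
.oo..
oo...
o.o..
t=8: .oo..
.oo..
.o.oo
oo.o.
o.o..
t=9: .oo..
.oo..
.o.oo
oooo.
oo.o.
t=10: .oo.o
.oooo
.o.o.
oooo.
oo.o.
t=11: .oo.o
.o.oo
..o..
oo.o.
oo.o.
t=12: o...o
...oo
..o..
oo.o.
oo.o.
t=13: o...o
...oo
..o..
o..o.
..oo.
t=14: o...o
...oo
..o..
o..oo
..o.o
t=15: ....o
oo.oo
o.o..
o..oo
..o.o
t=16: oo..o
.o.oo
o.o..
o..oo
..o.o
t=17: oo...
.o...
o.o.o
o..oo
..o.o
t=18: .....
oo...
o.o.o
o..oo
..o.o
t=19: .....
oo...
o.ooo
o.o..
..ooo
t=20: .....
oo...
o.ooo
o.o.o
..o..
t=21: .....
ooo..
oo..o
o...o
..o..
t=22: .....
ooo..
oo...
o..o.
..o.o
t=23: .....
ooo..
oo...
o..oo
..oo.

0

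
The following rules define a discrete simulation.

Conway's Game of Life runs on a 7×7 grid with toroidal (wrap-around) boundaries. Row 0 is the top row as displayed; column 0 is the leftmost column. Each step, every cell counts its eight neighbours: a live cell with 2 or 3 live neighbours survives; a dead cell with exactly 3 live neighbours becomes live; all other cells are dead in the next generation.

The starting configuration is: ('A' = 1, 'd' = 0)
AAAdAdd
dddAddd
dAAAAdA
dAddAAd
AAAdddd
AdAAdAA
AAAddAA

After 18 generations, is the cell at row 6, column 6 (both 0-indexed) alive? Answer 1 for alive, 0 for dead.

1

step 0: AAAdAdd
dddAddd
dAAAAdA
dAddAAd
AAAdddd
AdAAdAA
AAAddAA
step 1: ddddAAd
dddddAd
AAddddd
ddddAAA
ddddddd
dddAAAd
ddddddd
step 2: ddddAAd
ddddAAA
AdddAdd
AddddAA
dddAddA
ddddAdd
dddAddd
step 3: dddAddA
dddAddA
AdddAdd
AdddAAd
AdddAdA
dddAAdd
dddAdAd
step 4: ddAAdAA
AddAAAA
AddAAdd
AAdAAdd
AdddddA
dddAddA
ddAAdAd
step 5: AAddddd
AAddddd
ddddddd
dAAAAAd
dAAAAAA
AdAAAAA
dddddAd
step 6: AAddddA
AAddddd
AddAAdd
AAddddA
ddddddd
Adddddd
ddAAdAd
step 7: ddddddA
ddAdddd
ddAdddd
AAddddA
dAddddA
ddddddd
ddAdddd
step 8: ddddddd
ddddddd
AdAdddd
dAAdddA
dAddddA
ddddddd
ddddddd
step 9: ddddddd
ddddddd
AdAdddd
ddAdddA
dAAdddd
ddddddd
ddddddd
step 10: ddddddd
ddddddd
dAddddd
AdAAddd
dAAdddd
ddddddd
ddddddd
step 11: ddddddd
ddddddd
dAAdddd
AddAddd
dAAAddd
ddddddd
ddddddd
step 12: ddddddd
ddddddd
dAAdddd
AddAddd
dAAAddd
ddAdddd
ddddddd
step 13: ddddddd
ddddddd
dAAdddd
AddAddd
dAdAddd
dAAAddd
ddddddd
step 14: ddddddd
ddddddd
dAAdddd
AddAddd
AAdAAdd
dAdAddd
ddAdddd
step 15: ddddddd
ddddddd
dAAdddd
AddAAdd
AAdAAdd
AAdAAdd
ddAdddd
step 16: ddddddd
ddddddd
dAAAddd
AdddAdd
dddddAA
AdddAdd
dAAAddd
step 17: ddAdddd
ddAdddd
dAAAddd
AAAAAAA
AdddAAA
AAAAAAA
dAAAddd
step 18: ddddddd
ddddddd
dddddAA
ddddddd
ddddddd
ddddddd
dddddAA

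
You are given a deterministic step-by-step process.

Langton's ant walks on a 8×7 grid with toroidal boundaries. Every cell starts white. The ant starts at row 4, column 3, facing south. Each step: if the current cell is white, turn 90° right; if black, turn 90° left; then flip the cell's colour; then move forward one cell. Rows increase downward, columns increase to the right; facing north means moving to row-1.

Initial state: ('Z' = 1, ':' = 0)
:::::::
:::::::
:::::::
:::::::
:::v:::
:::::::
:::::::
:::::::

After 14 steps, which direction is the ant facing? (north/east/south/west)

north

gen 0: :::::::
:::::::
:::::::
:::::::
:::v:::
:::::::
:::::::
:::::::
gen 1: :::::::
:::::::
:::::::
:::::::
::<Z:::
:::::::
:::::::
:::::::
gen 2: :::::::
:::::::
:::::::
::^::::
::ZZ:::
:::::::
:::::::
:::::::
gen 3: :::::::
:::::::
:::::::
::Z>:::
::ZZ:::
:::::::
:::::::
:::::::
gen 4: :::::::
:::::::
:::::::
::ZZ:::
::Zv:::
:::::::
:::::::
:::::::
gen 5: :::::::
:::::::
:::::::
::ZZ:::
::Z:>::
:::::::
:::::::
:::::::
gen 6: :::::::
:::::::
:::::::
::ZZ:::
::Z:Z::
::::v::
:::::::
:::::::
gen 7: :::::::
:::::::
:::::::
::ZZ:::
::Z:Z::
:::<Z::
:::::::
:::::::
gen 8: :::::::
:::::::
:::::::
::ZZ:::
::Z^Z::
:::ZZ::
:::::::
:::::::
gen 9: :::::::
:::::::
:::::::
::ZZ:::
::ZZ>::
:::ZZ::
:::::::
:::::::
gen 10: :::::::
:::::::
:::::::
::ZZ^::
::ZZ:::
:::ZZ::
:::::::
:::::::
gen 11: :::::::
:::::::
:::::::
::ZZZ>:
::ZZ:::
:::ZZ::
:::::::
:::::::
gen 12: :::::::
:::::::
:::::::
::ZZZZ:
::ZZ:v:
:::ZZ::
:::::::
:::::::
gen 13: :::::::
:::::::
:::::::
::ZZZZ:
::ZZ<Z:
:::ZZ::
:::::::
:::::::
gen 14: :::::::
:::::::
:::::::
::ZZ^Z:
::ZZZZ:
:::ZZ::
:::::::
:::::::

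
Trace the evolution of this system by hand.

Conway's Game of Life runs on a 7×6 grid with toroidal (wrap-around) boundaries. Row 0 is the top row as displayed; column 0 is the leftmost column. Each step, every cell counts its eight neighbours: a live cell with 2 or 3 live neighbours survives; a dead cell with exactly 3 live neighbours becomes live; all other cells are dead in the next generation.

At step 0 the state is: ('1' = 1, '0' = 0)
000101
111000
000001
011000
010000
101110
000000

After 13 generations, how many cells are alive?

9

step 0: 000101
111000
000001
011000
010000
101110
000000
step 1: 111000
111011
000000
111000
100000
011100
001001
step 2: 000010
001101
000100
110000
100100
111100
000000
step 3: 000110
001100
110110
111000
000101
111100
011100
step 4: 010010
010001
100011
000000
000111
100000
100000
step 5: 010001
010000
100011
100100
000011
100010
110001
step 6: 011001
010010
110011
100100
100110
010010
010010
step 7: 011111
000110
011110
001100
111110
111010
010111
step 8: 010000
100000
010000
100001
100010
000000
000000
step 9: 000000
110000
010001
110001
100000
000000
000000
step 10: 000000
110000
001001
010001
110001
000000
000000
step 11: 000000
110000
001001
011011
010001
100000
000000
step 12: 000000
110000
001111
011111
011011
100000
000000
step 13: 000000
111111
000000
000000
000000
110001
000000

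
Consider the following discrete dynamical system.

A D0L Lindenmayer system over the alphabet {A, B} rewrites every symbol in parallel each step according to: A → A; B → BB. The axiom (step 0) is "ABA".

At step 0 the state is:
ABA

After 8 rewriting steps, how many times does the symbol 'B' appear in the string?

256

k=0  ABA
k=1  ABBA
k=2  ABBBBA
k=3  ABBBBBBBBA
k=4  ABBBBBBBBBBBBBBBBA
k=5  ABBBBBBBBBBBBBBBBBBBBBBBBBBBBBBBBA
k=6  ABBBBBBBBBBBBBBBBBBBBBBBBBBBBBBBBBBBBBBBBBBBBBBBBBBBBBBBBBBBBBBBBA
k=7  ABBBBBBBBBBBBBBBBBBBBBBBBBBBBBBBBBBBBBBBBBBBBBBBBBBBBBBBBB…BBBBBBBBBBBBBBBBBBBBBBBBBBBBBBBBBBBBBBBBBBBBBBBBBBBBBBBBBA  (len 130)
k=8  ABBBBBBBBBBBBBBBBBBBBBBBBBBBBBBBBBBBBBBBBBBBBBBBBBBBBBBBBB…BBBBBBBBBBBBBBBBBBBBBBBBBBBBBBBBBBBBBBBBBBBBBBBBBBBBBBBBBA  (len 258)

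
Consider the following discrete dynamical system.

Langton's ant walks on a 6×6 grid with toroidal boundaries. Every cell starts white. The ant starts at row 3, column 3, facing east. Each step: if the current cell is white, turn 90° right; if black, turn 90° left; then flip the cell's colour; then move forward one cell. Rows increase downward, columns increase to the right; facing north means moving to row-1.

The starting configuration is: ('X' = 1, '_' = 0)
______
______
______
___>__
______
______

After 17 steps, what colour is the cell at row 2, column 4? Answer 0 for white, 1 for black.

0) ______
______
______
___>__
______
______
1) ______
______
______
___X__
___v__
______
2) ______
______
______
___X__
__<X__
______
3) ______
______
______
__^X__
__XX__
______
4) ______
______
______
__X>__
__XX__
______
5) ______
______
___^__
__X___
__XX__
______
6) ______
______
___X>_
__X___
__XX__
______
7) ______
______
___XX_
__X_v_
__XX__
______
8) ______
______
___XX_
__X<X_
__XX__
______
9) ______
______
___^X_
__XXX_
__XX__
______
10) ______
______
__<_X_
__XXX_
__XX__
______
11) ______
__^___
__X_X_
__XXX_
__XX__
______
12) ______
__X>__
__X_X_
__XXX_
__XX__
______
13) ______
__XX__
__XvX_
__XXX_
__XX__
______
14) ______
__XX__
__<XX_
__XXX_
__XX__
______
15) ______
__XX__
___XX_
__vXX_
__XX__
______
16) ______
__XX__
___XX_
___>X_
__XX__
______
17) ______
__XX__
___^X_
____X_
__XX__
______

1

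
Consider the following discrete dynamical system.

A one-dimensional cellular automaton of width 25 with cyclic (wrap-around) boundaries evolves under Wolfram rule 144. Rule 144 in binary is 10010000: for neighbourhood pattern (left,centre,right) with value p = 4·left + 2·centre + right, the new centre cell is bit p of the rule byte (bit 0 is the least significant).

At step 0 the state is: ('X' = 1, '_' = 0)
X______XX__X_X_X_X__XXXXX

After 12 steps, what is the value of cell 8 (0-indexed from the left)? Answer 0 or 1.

0) X______XX__X_X_X_X__XXXXX
1) _X_______X________X__XXXX
2) __X_______X________X__XX_
3) ___X_______X________X___X
4) X___X_______X________X___
5) _X___X_______X________X__
6) __X___X_______X________X_
7) ___X___X_______X________X
8) X___X___X_______X________
9) _X___X___X_______X_______
10) __X___X___X_______X______
11) ___X___X___X_______X_____
12) ____X___X___X_______X____

1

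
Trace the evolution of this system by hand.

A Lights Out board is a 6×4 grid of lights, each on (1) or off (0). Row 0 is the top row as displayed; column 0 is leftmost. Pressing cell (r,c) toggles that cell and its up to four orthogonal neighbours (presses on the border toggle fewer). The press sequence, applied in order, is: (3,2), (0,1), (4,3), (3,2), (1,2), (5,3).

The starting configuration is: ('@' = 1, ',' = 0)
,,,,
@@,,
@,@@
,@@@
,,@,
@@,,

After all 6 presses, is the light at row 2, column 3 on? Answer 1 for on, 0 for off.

1

step 0: ,,,,
@@,,
@,@@
,@@@
,,@,
@@,,
step 1: ,,,,
@@,,
@,,@
,,,,
,,,,
@@,,
step 2: @@@,
@,,,
@,,@
,,,,
,,,,
@@,,
step 3: @@@,
@,,,
@,,@
,,,@
,,@@
@@,@
step 4: @@@,
@,,,
@,@@
,@@,
,,,@
@@,@
step 5: @@,,
@@@@
@,,@
,@@,
,,,@
@@,@
step 6: @@,,
@@@@
@,,@
,@@,
,,,,
@@@,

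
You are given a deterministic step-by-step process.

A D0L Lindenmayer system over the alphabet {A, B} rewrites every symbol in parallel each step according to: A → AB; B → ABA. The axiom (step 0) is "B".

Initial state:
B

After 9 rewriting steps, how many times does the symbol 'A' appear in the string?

1970

step 0: B
step 1: ABA
step 2: ABABAAB
step 3: ABABAABABAABABABA
step 4: ABABAABABAABABABAABABAABABABAABABAABABAAB
step 5: ABABAABABAABABABAABABAABABABAABABAABABAABABABAABABAABABABAABABAABABAABABABAABABAABABABAABABAABABABA
step 6: ABABAABABAABABABAABABAABABABAABABAABABAABABABAABABAABABABA…ABABAABABAABABABAABABAABABAABABABAABABAABABABAABABAABABAAB  (len 239)
step 7: ABABAABABAABABABAABABAABABABAABABAABABAABABABAABABAABABABA…ABABAABABAABABABAABABAABABAABABABAABABAABABABAABABAABABABA  (len 577)
step 8: ABABAABABAABABABAABABAABABABAABABAABABAABABABAABABAABABABA…ABABAABABAABABABAABABAABABAABABABAABABAABABABAABABAABABAAB  (len 1393)
step 9: ABABAABABAABABABAABABAABABABAABABAABABAABABABAABABAABABABA…ABABAABABAABABABAABABAABABAABABABAABABAABABABAABABAABABABA  (len 3363)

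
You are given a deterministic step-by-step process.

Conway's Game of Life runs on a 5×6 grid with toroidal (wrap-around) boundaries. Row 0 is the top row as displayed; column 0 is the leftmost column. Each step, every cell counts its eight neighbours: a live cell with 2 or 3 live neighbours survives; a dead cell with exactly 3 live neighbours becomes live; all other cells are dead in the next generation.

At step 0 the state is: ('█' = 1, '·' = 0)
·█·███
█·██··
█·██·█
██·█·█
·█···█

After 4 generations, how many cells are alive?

4

[0] ·█·███
█·██··
█·██·█
██·█·█
·█···█
[1] ·█·█·█
······
······
···█··
·█·█··
[2] █···█·
······
······
··█···
█··█··
[3] ·····█
······
······
······
·█·█·█
[4] █···█·
······
······
······
█···█·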